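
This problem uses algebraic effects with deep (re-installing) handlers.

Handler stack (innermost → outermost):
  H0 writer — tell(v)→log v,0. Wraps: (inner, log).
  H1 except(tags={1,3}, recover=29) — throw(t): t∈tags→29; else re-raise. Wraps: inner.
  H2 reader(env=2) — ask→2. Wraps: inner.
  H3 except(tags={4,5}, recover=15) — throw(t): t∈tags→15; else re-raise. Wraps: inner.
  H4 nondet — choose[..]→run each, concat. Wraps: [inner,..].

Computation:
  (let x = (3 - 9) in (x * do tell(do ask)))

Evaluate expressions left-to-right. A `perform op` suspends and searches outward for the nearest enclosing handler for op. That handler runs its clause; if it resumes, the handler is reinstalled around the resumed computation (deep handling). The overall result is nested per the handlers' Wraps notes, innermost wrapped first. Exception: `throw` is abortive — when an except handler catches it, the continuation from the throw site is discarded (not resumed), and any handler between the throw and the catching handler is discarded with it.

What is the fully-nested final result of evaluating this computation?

Answer: [(0, (2))]

Working:
ask @ H2 ⇒ 2
tell(2) @ H0 ⇒ log+=2
H0 returns (0, (2))
H1 returns (0, (2))
H2 returns (0, (2))
H3 returns (0, (2))
H4 returns [(0, (2))]
= [(0, (2))]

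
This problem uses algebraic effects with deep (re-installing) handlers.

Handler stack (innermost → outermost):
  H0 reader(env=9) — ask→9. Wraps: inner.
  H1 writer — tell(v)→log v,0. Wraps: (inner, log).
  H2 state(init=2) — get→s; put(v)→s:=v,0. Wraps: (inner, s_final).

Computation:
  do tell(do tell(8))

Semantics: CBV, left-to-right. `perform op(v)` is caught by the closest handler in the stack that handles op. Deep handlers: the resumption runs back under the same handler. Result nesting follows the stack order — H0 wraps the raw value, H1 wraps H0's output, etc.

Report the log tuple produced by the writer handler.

Answer: (8, 0)

Evaluation trace:
tell(8) @ H1 ⇒ log+=8
tell(0) @ H1 ⇒ log+=0
H0 returns 0
H1 returns (0, (8, 0))
H2 returns ((0, (8, 0)), 2)
= ((0, (8, 0)), 2)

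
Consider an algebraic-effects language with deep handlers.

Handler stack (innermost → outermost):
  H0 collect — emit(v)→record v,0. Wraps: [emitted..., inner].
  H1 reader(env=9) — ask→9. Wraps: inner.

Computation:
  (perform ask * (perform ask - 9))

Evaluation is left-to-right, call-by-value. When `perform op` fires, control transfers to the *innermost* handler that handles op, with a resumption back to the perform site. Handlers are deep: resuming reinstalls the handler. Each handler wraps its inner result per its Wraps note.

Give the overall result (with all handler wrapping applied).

Answer: [0]

Working:
ask @ H1 ⇒ 9
ask @ H1 ⇒ 9
H0 returns [0]
H1 returns [0]
= [0]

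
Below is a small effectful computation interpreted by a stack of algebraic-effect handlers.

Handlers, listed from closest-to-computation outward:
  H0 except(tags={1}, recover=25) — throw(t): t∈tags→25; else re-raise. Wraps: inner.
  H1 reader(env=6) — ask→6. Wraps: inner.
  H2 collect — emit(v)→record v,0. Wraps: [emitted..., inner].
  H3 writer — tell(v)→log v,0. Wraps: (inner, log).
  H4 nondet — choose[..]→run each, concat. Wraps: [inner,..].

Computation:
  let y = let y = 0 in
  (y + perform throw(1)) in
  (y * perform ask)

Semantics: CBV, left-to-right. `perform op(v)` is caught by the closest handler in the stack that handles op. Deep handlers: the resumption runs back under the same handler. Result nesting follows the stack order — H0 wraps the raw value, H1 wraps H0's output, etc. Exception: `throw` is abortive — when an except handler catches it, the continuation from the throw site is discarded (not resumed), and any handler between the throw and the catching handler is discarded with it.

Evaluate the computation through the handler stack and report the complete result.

Evaluation trace:
throw(1) @ H0 caught ⇒ 25
H1 returns 25
H2 returns [25]
H3 returns ([25], ())
H4 returns [([25], ())]
= [([25], ())]

Answer: [([25], ())]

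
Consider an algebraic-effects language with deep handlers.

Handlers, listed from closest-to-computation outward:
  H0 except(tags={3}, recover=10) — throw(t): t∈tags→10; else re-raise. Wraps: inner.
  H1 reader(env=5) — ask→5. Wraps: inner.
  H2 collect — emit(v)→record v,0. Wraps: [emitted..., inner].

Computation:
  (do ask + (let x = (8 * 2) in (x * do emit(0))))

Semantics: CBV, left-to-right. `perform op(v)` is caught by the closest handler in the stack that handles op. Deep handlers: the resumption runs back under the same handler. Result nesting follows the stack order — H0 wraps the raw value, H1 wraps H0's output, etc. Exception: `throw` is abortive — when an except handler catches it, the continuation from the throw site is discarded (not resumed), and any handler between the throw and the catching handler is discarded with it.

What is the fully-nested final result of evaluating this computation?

Step-by-step:
ask @ H1 ⇒ 5
emit(0) @ H2 ⇒ out+=0
H0 returns 5
H1 returns 5
H2 returns [0, 5]
= [0, 5]

Answer: [0, 5]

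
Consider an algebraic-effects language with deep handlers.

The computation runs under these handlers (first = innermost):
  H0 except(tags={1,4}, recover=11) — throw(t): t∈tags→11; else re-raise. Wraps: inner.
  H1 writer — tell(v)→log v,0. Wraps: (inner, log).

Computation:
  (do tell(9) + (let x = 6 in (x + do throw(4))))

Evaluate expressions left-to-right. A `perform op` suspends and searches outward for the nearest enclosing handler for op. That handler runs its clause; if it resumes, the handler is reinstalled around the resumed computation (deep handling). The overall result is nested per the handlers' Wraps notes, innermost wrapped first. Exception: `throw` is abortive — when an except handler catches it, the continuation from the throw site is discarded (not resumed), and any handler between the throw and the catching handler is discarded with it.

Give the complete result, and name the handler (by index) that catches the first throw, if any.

Answer: (11, (9)) ; first throw caught by: H0

Evaluation trace:
tell(9) @ H1 ⇒ log+=9
throw(4) @ H0 caught ⇒ 11
H1 returns (11, (9))
= (11, (9))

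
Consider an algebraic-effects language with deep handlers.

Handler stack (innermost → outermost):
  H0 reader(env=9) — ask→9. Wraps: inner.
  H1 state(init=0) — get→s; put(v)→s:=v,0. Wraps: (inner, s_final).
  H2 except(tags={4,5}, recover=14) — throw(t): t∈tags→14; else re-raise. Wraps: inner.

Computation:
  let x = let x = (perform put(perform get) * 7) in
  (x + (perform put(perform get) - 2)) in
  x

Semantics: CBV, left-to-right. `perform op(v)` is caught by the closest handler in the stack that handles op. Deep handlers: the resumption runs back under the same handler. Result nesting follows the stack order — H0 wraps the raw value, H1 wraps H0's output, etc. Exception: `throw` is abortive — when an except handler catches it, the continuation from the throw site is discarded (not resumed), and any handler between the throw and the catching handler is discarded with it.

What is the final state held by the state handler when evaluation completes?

Evaluation trace:
get @ H1 ⇒ 0
put(0) @ H1 ⇒ s:=0
get @ H1 ⇒ 0
put(0) @ H1 ⇒ s:=0
H0 returns -2
H1 returns (-2, 0)
H2 returns (-2, 0)
= (-2, 0)

Answer: 0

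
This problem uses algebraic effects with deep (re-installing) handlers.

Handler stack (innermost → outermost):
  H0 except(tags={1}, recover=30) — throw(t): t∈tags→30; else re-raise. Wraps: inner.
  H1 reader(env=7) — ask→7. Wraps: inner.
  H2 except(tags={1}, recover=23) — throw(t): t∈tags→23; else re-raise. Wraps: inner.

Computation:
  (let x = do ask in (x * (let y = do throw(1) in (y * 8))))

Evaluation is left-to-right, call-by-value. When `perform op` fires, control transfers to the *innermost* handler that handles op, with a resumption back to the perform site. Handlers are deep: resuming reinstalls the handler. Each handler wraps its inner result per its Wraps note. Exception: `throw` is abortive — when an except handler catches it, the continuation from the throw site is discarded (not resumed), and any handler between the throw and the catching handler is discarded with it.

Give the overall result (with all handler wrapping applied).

Answer: 30

Evaluation trace:
ask @ H1 ⇒ 7
throw(1) @ H0 caught ⇒ 30
H1 returns 30
H2 returns 30
= 30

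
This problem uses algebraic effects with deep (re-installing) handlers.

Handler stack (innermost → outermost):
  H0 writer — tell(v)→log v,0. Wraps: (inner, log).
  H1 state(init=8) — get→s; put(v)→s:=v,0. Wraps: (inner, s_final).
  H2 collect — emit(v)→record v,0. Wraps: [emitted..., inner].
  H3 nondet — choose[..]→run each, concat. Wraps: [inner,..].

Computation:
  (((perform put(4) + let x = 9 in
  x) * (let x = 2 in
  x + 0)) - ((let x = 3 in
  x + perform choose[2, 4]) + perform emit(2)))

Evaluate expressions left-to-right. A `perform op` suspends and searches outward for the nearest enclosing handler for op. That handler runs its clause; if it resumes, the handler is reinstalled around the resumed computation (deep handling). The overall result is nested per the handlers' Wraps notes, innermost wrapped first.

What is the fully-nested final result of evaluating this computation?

Answer: [[2, ((13, ()), 4)], [2, ((11, ()), 4)]]

Evaluation trace:
put(4) @ H1 ⇒ s:=4
choose[2, 4] @ H3
  branch[0] choose=2:
    emit(2) @ H2 ⇒ out+=2
    H0 returns (13, ())
    H1 returns ((13, ()), 4)
    H2 returns [2, ((13, ()), 4)]
    H3 returns [[2, ((13, ()), 4)]]
  branch[1] choose=4:
    emit(2) @ H2 ⇒ out+=2
    H0 returns (11, ())
    H1 returns ((11, ()), 4)
    H2 returns [2, ((11, ()), 4)]
    H3 returns [[2, ((11, ()), 4)]]
= [[2, ((13, ()), 4)], [2, ((11, ()), 4)]]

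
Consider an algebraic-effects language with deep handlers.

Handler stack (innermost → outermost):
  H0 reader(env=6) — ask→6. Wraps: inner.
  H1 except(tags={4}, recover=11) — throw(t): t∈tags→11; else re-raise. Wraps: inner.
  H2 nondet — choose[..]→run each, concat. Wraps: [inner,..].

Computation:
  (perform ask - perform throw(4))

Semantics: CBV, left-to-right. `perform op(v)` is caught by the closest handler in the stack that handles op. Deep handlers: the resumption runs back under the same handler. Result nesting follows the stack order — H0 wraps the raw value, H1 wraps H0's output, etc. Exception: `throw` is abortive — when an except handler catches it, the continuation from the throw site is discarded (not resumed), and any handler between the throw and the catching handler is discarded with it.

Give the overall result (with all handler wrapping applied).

Step-by-step:
ask @ H0 ⇒ 6
throw(4) @ H1 caught ⇒ 11
H2 returns [11]
= [11]

Answer: [11]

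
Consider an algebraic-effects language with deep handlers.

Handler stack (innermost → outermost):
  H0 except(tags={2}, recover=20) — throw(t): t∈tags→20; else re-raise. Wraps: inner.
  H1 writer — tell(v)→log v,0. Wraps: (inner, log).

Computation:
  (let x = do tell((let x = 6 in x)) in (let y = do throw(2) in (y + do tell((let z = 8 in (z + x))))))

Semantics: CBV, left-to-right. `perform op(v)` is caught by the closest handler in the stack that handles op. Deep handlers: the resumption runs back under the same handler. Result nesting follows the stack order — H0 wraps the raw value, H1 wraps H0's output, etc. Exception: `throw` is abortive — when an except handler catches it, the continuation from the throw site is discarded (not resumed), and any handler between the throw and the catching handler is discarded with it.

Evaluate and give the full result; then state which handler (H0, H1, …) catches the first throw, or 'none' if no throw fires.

Evaluation trace:
tell(6) @ H1 ⇒ log+=6
throw(2) @ H0 caught ⇒ 20
H1 returns (20, (6))
= (20, (6))

Answer: (20, (6)) ; first throw caught by: H0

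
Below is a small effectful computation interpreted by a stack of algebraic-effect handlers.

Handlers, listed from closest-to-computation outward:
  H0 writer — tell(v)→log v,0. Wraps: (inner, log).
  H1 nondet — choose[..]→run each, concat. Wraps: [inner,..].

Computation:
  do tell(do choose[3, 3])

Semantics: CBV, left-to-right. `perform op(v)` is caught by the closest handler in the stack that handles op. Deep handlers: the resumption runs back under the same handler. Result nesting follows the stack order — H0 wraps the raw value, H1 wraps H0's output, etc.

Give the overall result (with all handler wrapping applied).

Evaluation trace:
choose[3, 3] @ H1
  branch[0] choose=3:
    tell(3) @ H0 ⇒ log+=3
    H0 returns (0, (3))
    H1 returns [(0, (3))]
  branch[1] choose=3:
    tell(3) @ H0 ⇒ log+=3
    H0 returns (0, (3))
    H1 returns [(0, (3))]
= [(0, (3)), (0, (3))]

Answer: [(0, (3)), (0, (3))]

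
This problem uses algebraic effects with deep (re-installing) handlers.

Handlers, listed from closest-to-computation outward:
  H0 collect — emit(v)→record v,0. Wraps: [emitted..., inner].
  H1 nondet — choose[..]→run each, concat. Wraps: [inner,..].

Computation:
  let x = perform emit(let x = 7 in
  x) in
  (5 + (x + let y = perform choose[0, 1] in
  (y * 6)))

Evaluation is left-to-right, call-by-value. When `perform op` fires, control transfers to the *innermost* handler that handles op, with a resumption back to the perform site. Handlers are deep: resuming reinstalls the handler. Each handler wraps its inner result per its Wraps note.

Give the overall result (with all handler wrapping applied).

Evaluation trace:
emit(7) @ H0 ⇒ out+=7
choose[0, 1] @ H1
  branch[0] choose=0:
    H0 returns [7, 5]
    H1 returns [[7, 5]]
  branch[1] choose=1:
    H0 returns [7, 11]
    H1 returns [[7, 11]]
= [[7, 5], [7, 11]]

Answer: [[7, 5], [7, 11]]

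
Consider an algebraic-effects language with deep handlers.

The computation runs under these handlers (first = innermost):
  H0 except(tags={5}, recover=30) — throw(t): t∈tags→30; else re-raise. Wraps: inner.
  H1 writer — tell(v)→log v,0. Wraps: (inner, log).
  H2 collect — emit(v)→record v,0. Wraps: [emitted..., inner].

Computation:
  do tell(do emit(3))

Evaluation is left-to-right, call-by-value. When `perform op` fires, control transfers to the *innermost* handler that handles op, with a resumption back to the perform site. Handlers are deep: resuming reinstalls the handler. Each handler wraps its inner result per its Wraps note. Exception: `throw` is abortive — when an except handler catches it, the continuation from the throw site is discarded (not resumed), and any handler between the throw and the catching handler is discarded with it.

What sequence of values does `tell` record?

Answer: (0)

Working:
emit(3) @ H2 ⇒ out+=3
tell(0) @ H1 ⇒ log+=0
H0 returns 0
H1 returns (0, (0))
H2 returns [3, (0, (0))]
= [3, (0, (0))]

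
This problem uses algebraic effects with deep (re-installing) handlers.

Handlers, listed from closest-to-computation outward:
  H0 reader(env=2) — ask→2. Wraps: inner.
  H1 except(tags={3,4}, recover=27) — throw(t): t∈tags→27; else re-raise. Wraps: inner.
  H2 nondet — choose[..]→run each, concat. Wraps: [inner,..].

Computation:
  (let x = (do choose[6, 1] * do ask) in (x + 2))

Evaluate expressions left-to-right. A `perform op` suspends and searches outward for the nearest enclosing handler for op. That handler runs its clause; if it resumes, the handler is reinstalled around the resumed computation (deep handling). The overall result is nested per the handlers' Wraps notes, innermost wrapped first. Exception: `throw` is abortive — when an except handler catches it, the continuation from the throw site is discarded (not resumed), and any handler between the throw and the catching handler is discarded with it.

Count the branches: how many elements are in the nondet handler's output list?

Answer: 2

Step-by-step:
choose[6, 1] @ H2
  branch[0] choose=6:
    ask @ H0 ⇒ 2
    H0 returns 14
    H1 returns 14
    H2 returns [14]
  branch[1] choose=1:
    ask @ H0 ⇒ 2
    H0 returns 4
    H1 returns 4
    H2 returns [4]
= [14, 4]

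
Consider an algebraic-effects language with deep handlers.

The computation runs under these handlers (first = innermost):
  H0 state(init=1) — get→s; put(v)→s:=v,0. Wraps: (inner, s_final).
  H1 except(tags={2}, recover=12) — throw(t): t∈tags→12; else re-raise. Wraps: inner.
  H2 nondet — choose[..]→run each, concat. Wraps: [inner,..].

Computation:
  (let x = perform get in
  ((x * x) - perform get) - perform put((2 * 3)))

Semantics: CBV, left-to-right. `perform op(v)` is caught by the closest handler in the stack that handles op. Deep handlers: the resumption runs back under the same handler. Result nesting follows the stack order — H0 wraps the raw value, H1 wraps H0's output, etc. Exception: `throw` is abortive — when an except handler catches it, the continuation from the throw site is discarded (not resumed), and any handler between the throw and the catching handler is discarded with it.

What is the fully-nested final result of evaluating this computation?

Answer: [(0, 6)]

Step-by-step:
get @ H0 ⇒ 1
get @ H0 ⇒ 1
put(6) @ H0 ⇒ s:=6
H0 returns (0, 6)
H1 returns (0, 6)
H2 returns [(0, 6)]
= [(0, 6)]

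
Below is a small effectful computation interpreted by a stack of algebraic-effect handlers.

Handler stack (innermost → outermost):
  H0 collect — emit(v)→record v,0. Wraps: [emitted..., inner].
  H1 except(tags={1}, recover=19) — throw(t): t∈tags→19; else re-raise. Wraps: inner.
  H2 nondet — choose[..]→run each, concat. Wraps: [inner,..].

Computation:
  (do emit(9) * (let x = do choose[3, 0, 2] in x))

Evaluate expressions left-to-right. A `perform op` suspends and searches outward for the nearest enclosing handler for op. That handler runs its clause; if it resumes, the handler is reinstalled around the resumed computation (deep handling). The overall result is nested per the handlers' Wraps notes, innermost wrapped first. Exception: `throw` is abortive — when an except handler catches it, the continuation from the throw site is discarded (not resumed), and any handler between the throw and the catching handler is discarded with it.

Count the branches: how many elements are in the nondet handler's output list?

Step-by-step:
emit(9) @ H0 ⇒ out+=9
choose[3, 0, 2] @ H2
  branch[0] choose=3:
    H0 returns [9, 0]
    H1 returns [9, 0]
    H2 returns [[9, 0]]
  branch[1] choose=0:
    H0 returns [9, 0]
    H1 returns [9, 0]
    H2 returns [[9, 0]]
  branch[2] choose=2:
    H0 returns [9, 0]
    H1 returns [9, 0]
    H2 returns [[9, 0]]
= [[9, 0], [9, 0], [9, 0]]

Answer: 3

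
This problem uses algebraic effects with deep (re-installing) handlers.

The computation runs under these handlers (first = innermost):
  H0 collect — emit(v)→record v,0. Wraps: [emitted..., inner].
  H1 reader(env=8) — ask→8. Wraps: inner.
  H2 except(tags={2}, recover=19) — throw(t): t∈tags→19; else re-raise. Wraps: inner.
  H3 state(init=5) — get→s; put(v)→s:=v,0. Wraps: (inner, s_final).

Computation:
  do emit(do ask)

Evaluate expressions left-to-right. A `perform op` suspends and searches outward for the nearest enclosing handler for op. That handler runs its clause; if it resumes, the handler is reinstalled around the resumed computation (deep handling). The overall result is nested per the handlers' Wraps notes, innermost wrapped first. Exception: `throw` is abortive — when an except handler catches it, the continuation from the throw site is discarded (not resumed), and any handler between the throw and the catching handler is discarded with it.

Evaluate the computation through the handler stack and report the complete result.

Answer: ([8, 0], 5)

Working:
ask @ H1 ⇒ 8
emit(8) @ H0 ⇒ out+=8
H0 returns [8, 0]
H1 returns [8, 0]
H2 returns [8, 0]
H3 returns ([8, 0], 5)
= ([8, 0], 5)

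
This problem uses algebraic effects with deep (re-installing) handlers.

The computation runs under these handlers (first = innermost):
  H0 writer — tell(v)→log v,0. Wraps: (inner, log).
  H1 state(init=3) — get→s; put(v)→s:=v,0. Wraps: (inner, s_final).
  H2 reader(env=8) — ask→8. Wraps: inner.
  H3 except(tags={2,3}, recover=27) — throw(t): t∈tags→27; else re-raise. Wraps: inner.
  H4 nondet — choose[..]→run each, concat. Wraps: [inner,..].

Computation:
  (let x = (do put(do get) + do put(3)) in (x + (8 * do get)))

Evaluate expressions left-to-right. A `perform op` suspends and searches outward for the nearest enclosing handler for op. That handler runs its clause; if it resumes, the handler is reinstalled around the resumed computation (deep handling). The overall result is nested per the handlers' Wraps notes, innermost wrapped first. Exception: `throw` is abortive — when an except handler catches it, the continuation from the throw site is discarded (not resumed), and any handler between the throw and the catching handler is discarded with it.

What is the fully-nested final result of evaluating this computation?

Step-by-step:
get @ H1 ⇒ 3
put(3) @ H1 ⇒ s:=3
put(3) @ H1 ⇒ s:=3
get @ H1 ⇒ 3
H0 returns (24, ())
H1 returns ((24, ()), 3)
H2 returns ((24, ()), 3)
H3 returns ((24, ()), 3)
H4 returns [((24, ()), 3)]
= [((24, ()), 3)]

Answer: [((24, ()), 3)]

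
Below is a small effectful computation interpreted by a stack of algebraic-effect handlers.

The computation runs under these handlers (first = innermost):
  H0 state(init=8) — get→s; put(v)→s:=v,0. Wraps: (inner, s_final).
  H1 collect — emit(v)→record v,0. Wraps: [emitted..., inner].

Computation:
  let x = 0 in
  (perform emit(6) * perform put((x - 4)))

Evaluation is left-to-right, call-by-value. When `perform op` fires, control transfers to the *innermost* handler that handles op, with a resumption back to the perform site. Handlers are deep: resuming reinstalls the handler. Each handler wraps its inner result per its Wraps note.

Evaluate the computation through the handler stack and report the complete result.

Step-by-step:
emit(6) @ H1 ⇒ out+=6
put(-4) @ H0 ⇒ s:=-4
H0 returns (0, -4)
H1 returns [6, (0, -4)]
= [6, (0, -4)]

Answer: [6, (0, -4)]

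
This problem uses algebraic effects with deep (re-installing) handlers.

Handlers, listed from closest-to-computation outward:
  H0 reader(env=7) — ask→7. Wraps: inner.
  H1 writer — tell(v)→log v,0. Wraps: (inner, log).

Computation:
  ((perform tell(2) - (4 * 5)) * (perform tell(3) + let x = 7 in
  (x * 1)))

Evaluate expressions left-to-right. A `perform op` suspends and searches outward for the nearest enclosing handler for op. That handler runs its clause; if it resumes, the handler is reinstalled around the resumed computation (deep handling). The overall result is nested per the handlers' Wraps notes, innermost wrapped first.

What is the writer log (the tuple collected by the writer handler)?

Evaluation trace:
tell(2) @ H1 ⇒ log+=2
tell(3) @ H1 ⇒ log+=3
H0 returns -140
H1 returns (-140, (2, 3))
= (-140, (2, 3))

Answer: (2, 3)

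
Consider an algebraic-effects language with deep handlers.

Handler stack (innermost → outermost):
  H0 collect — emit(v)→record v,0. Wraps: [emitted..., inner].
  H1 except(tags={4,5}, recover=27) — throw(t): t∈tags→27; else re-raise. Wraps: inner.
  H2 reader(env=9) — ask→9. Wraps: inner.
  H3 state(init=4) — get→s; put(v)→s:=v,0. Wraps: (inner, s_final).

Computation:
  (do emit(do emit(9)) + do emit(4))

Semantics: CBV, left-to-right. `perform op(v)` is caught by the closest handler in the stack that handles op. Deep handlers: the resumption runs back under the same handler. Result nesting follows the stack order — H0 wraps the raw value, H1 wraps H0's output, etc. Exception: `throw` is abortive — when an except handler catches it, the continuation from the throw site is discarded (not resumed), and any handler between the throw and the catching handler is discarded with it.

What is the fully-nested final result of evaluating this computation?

Answer: ([9, 0, 4, 0], 4)

Working:
emit(9) @ H0 ⇒ out+=9
emit(0) @ H0 ⇒ out+=0
emit(4) @ H0 ⇒ out+=4
H0 returns [9, 0, 4, 0]
H1 returns [9, 0, 4, 0]
H2 returns [9, 0, 4, 0]
H3 returns ([9, 0, 4, 0], 4)
= ([9, 0, 4, 0], 4)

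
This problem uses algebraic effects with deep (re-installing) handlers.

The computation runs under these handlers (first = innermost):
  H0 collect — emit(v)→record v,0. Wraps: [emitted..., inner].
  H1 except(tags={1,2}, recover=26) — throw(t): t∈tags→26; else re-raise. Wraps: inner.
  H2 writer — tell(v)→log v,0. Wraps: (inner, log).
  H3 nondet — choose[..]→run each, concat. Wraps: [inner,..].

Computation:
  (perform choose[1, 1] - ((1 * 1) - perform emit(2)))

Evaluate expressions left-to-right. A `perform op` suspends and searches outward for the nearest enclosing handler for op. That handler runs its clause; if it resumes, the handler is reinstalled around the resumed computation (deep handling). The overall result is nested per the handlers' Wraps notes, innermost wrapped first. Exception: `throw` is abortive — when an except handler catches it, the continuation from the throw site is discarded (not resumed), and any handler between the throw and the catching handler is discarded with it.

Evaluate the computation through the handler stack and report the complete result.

Answer: [([2, 0], ()), ([2, 0], ())]

Evaluation trace:
choose[1, 1] @ H3
  branch[0] choose=1:
    emit(2) @ H0 ⇒ out+=2
    H0 returns [2, 0]
    H1 returns [2, 0]
    H2 returns ([2, 0], ())
    H3 returns [([2, 0], ())]
  branch[1] choose=1:
    emit(2) @ H0 ⇒ out+=2
    H0 returns [2, 0]
    H1 returns [2, 0]
    H2 returns ([2, 0], ())
    H3 returns [([2, 0], ())]
= [([2, 0], ()), ([2, 0], ())]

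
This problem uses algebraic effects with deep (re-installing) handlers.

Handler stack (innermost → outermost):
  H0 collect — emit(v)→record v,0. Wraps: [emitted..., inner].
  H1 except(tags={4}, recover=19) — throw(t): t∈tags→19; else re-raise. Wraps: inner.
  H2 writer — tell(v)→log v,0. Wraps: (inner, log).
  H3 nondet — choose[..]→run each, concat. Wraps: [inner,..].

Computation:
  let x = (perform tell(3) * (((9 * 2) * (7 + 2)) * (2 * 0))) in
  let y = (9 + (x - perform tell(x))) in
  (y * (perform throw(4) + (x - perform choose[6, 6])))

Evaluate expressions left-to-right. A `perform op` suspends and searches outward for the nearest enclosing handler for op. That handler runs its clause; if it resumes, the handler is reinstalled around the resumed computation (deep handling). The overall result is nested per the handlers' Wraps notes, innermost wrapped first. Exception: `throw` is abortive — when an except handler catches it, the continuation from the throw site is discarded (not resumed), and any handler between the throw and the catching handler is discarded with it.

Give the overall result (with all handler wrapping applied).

Answer: [(19, (3, 0))]

Step-by-step:
tell(3) @ H2 ⇒ log+=3
tell(0) @ H2 ⇒ log+=0
throw(4) @ H1 caught ⇒ 19
H2 returns (19, (3, 0))
H3 returns [(19, (3, 0))]
= [(19, (3, 0))]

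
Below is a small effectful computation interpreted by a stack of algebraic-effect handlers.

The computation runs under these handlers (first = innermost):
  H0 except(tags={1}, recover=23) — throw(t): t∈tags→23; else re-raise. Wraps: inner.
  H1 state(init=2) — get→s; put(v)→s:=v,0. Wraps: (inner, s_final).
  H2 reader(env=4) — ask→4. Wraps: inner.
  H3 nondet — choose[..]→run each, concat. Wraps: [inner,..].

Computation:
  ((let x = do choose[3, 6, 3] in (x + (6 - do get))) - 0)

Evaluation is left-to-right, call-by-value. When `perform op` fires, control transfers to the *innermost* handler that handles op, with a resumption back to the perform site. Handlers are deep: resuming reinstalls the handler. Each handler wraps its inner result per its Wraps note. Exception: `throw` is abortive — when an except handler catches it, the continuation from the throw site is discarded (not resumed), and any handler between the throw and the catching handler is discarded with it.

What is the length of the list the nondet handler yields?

Answer: 3

Working:
choose[3, 6, 3] @ H3
  branch[0] choose=3:
    get @ H1 ⇒ 2
    H0 returns 7
    H1 returns (7, 2)
    H2 returns (7, 2)
    H3 returns [(7, 2)]
  branch[1] choose=6:
    get @ H1 ⇒ 2
    H0 returns 10
    H1 returns (10, 2)
    H2 returns (10, 2)
    H3 returns [(10, 2)]
  branch[2] choose=3:
    get @ H1 ⇒ 2
    H0 returns 7
    H1 returns (7, 2)
    H2 returns (7, 2)
    H3 returns [(7, 2)]
= [(7, 2), (10, 2), (7, 2)]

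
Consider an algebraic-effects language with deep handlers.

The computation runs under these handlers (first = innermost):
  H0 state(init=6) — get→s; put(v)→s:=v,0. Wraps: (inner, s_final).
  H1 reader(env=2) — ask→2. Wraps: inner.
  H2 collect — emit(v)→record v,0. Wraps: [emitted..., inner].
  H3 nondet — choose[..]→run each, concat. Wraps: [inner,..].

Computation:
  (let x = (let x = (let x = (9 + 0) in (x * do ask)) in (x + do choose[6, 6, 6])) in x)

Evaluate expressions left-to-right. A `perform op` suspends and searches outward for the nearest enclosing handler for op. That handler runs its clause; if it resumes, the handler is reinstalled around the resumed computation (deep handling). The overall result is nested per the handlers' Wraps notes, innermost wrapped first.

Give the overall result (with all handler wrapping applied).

Step-by-step:
ask @ H1 ⇒ 2
choose[6, 6, 6] @ H3
  branch[0] choose=6:
    H0 returns (24, 6)
    H1 returns (24, 6)
    H2 returns [(24, 6)]
    H3 returns [[(24, 6)]]
  branch[1] choose=6:
    H0 returns (24, 6)
    H1 returns (24, 6)
    H2 returns [(24, 6)]
    H3 returns [[(24, 6)]]
  branch[2] choose=6:
    H0 returns (24, 6)
    H1 returns (24, 6)
    H2 returns [(24, 6)]
    H3 returns [[(24, 6)]]
= [[(24, 6)], [(24, 6)], [(24, 6)]]

Answer: [[(24, 6)], [(24, 6)], [(24, 6)]]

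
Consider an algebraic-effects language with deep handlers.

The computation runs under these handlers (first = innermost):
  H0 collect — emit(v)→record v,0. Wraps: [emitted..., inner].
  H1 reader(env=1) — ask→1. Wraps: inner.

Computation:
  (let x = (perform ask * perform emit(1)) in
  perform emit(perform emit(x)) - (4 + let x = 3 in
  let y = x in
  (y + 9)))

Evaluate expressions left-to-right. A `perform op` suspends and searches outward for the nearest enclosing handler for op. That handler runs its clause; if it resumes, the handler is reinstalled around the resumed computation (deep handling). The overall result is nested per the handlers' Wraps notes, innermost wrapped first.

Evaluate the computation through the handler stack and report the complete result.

Answer: [1, 0, 0, -16]

Step-by-step:
ask @ H1 ⇒ 1
emit(1) @ H0 ⇒ out+=1
emit(0) @ H0 ⇒ out+=0
emit(0) @ H0 ⇒ out+=0
H0 returns [1, 0, 0, -16]
H1 returns [1, 0, 0, -16]
= [1, 0, 0, -16]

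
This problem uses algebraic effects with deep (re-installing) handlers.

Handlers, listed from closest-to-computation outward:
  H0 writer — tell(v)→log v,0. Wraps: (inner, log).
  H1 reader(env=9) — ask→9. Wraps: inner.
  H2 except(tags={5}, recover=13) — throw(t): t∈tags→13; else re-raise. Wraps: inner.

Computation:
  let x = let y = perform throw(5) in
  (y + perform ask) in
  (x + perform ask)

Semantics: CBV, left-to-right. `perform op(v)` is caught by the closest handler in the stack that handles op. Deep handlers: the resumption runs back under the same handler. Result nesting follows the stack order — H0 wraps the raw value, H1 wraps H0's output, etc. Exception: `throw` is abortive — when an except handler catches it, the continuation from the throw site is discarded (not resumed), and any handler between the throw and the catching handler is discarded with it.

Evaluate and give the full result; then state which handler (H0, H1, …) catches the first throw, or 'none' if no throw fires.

Evaluation trace:
throw(5) @ H2 caught ⇒ 13
= 13

Answer: 13 ; first throw caught by: H2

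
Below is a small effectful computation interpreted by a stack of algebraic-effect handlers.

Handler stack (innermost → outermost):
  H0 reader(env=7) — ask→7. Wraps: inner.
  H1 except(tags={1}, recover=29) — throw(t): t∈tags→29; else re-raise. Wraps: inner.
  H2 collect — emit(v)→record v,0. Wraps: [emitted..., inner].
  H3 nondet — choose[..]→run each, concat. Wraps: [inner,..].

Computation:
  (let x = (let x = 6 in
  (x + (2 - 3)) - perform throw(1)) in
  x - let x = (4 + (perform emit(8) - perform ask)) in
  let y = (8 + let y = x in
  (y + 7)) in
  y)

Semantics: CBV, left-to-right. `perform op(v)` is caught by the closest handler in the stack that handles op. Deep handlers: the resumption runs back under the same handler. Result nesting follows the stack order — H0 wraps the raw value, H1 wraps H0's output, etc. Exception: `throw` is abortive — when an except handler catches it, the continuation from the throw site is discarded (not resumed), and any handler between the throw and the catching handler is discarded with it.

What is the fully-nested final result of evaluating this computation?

Evaluation trace:
throw(1) @ H1 caught ⇒ 29
H2 returns [29]
H3 returns [[29]]
= [[29]]

Answer: [[29]]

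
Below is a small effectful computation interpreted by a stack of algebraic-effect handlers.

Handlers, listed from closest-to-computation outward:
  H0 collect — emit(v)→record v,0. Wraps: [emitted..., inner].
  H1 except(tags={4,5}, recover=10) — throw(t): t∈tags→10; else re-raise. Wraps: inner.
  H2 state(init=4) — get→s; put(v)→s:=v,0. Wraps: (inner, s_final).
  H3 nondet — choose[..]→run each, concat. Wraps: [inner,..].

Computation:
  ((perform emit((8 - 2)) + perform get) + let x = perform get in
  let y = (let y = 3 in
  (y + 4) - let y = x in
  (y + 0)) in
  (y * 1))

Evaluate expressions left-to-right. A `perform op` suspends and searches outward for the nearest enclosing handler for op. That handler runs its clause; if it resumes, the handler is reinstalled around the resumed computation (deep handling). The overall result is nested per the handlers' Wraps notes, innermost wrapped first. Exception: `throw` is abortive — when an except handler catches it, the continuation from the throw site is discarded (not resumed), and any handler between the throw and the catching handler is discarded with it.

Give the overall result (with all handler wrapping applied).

Step-by-step:
emit(6) @ H0 ⇒ out+=6
get @ H2 ⇒ 4
get @ H2 ⇒ 4
H0 returns [6, 7]
H1 returns [6, 7]
H2 returns ([6, 7], 4)
H3 returns [([6, 7], 4)]
= [([6, 7], 4)]

Answer: [([6, 7], 4)]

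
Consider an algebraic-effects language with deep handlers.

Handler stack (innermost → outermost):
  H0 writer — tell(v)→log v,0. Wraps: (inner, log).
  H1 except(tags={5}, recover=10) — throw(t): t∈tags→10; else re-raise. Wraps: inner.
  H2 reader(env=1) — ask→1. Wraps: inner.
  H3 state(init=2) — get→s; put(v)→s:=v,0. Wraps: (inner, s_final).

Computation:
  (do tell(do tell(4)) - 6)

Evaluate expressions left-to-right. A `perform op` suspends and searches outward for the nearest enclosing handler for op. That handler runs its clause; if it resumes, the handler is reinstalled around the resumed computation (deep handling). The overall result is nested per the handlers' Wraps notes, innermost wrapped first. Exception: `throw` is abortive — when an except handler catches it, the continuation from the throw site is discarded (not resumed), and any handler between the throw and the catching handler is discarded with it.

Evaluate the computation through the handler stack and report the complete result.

Working:
tell(4) @ H0 ⇒ log+=4
tell(0) @ H0 ⇒ log+=0
H0 returns (-6, (4, 0))
H1 returns (-6, (4, 0))
H2 returns (-6, (4, 0))
H3 returns ((-6, (4, 0)), 2)
= ((-6, (4, 0)), 2)

Answer: ((-6, (4, 0)), 2)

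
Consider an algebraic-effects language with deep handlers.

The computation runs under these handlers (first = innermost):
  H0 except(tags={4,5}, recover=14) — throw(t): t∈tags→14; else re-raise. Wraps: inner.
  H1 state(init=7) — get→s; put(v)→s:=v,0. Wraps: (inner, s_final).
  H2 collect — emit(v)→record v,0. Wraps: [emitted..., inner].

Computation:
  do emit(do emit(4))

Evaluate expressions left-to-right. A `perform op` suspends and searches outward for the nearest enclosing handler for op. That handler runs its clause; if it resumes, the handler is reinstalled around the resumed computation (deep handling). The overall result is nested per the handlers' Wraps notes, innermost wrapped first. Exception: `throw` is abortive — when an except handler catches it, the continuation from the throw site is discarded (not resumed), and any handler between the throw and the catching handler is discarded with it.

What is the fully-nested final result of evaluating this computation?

Step-by-step:
emit(4) @ H2 ⇒ out+=4
emit(0) @ H2 ⇒ out+=0
H0 returns 0
H1 returns (0, 7)
H2 returns [4, 0, (0, 7)]
= [4, 0, (0, 7)]

Answer: [4, 0, (0, 7)]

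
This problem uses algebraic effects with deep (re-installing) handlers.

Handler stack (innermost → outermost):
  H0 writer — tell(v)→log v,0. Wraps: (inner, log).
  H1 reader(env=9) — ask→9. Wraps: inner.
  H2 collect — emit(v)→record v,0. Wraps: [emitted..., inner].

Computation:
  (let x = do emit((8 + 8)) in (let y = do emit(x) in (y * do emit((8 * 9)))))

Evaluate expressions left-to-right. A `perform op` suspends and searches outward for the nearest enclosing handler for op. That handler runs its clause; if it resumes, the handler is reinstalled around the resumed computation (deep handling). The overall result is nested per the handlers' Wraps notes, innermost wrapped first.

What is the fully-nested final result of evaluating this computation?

Answer: [16, 0, 72, (0, ())]

Evaluation trace:
emit(16) @ H2 ⇒ out+=16
emit(0) @ H2 ⇒ out+=0
emit(72) @ H2 ⇒ out+=72
H0 returns (0, ())
H1 returns (0, ())
H2 returns [16, 0, 72, (0, ())]
= [16, 0, 72, (0, ())]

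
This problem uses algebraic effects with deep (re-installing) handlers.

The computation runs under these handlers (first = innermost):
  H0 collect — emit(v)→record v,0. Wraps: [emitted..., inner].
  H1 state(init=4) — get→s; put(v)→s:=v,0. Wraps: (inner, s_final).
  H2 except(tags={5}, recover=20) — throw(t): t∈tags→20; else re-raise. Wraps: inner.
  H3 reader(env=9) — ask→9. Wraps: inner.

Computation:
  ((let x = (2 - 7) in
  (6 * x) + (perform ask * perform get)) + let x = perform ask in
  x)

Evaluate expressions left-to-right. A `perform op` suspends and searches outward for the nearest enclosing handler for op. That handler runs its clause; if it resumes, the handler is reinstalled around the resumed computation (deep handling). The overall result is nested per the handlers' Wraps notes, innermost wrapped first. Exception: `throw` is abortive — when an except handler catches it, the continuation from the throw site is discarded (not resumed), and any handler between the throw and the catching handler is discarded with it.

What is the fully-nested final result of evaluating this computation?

Answer: ([15], 4)

Working:
ask @ H3 ⇒ 9
get @ H1 ⇒ 4
ask @ H3 ⇒ 9
H0 returns [15]
H1 returns ([15], 4)
H2 returns ([15], 4)
H3 returns ([15], 4)
= ([15], 4)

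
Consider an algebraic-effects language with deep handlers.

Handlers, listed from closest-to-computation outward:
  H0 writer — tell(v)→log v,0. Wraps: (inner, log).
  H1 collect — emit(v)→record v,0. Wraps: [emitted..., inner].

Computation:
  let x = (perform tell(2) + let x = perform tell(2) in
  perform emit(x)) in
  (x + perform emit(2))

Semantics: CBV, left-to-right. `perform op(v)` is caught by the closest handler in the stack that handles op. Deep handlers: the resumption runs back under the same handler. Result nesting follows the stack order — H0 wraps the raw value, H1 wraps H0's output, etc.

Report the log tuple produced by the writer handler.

Working:
tell(2) @ H0 ⇒ log+=2
tell(2) @ H0 ⇒ log+=2
emit(0) @ H1 ⇒ out+=0
emit(2) @ H1 ⇒ out+=2
H0 returns (0, (2, 2))
H1 returns [0, 2, (0, (2, 2))]
= [0, 2, (0, (2, 2))]

Answer: (2, 2)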